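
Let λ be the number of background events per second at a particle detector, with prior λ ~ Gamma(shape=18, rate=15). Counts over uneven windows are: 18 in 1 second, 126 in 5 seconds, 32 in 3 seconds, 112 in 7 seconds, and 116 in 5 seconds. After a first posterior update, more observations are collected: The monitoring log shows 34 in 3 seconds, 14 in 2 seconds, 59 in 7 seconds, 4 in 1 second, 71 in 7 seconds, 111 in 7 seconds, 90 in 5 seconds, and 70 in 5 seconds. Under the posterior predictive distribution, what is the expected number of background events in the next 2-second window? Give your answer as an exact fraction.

1750/73

Total count: 18 + 126 + 32 + 112 + 116 = 404.
Total exposure: 1 + 5 + 3 + 7 + 5 = 21 seconds.
After the first batch: Gamma(18 + 404, 15 + 21) = Gamma(422, 36).
Total count: 34 + 14 + 59 + 4 + 71 + 111 + 90 + 70 = 453.
Total exposure: 3 + 2 + 7 + 1 + 7 + 7 + 5 + 5 = 37 seconds.
After the second batch: Gamma(422 + 453, 36 + 37) = Gamma(875, 73).
Predictive mean over a 2-second window = T·E[λ|data] = 2·875/73 = 1750/73.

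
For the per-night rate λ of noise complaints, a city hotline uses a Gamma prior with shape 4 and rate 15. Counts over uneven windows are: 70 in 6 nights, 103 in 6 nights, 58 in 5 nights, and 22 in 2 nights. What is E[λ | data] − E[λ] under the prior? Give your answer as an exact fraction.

Total count: 70 + 103 + 58 + 22 = 253.
Total exposure: 6 + 6 + 5 + 2 = 19 nights.
Conjugate update: add total count to the shape and total exposure to the rate, giving Gamma(257, 34).
Posterior mean = 257/34 = 257/34; prior mean = 4/15 = 4/15. Difference = 257/34 − 4/15 = 3719/510.

3719/510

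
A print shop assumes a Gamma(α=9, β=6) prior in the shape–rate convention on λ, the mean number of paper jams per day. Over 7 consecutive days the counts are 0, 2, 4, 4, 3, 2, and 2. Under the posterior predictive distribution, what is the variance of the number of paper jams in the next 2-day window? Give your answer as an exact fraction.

Total count: 0 + 2 + 4 + 4 + 3 + 2 + 2 = 17.
Total exposure: 7 days.
Gamma(α, β) with Poisson data over total exposure Σt gives posterior Gamma(α+Σx, β+Σt) = Gamma(26, 13).
The posterior predictive for a window of length T is Negative Binomial with variance T·α'·(β'+T)/β'² = 2·26·15/169 = 60/13.

60/13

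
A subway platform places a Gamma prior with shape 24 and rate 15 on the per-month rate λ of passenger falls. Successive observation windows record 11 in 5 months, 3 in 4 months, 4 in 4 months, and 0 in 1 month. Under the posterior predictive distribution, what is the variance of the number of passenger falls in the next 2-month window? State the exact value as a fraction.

2604/841

Total count: 11 + 3 + 4 + 0 = 18.
Total exposure: 5 + 4 + 4 + 1 = 14 months.
Posterior: α' = 24 + 18 = 42, β' = 15 + 14 = 29.
The posterior predictive for a window of length T is Negative Binomial with variance T·α'·(β'+T)/β'² = 2·42·31/841 = 2604/841.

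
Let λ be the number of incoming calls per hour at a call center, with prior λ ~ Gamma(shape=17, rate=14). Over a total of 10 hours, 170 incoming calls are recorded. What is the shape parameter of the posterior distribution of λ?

187

Total count 170 over total exposure 10 hours.
The Gamma prior is conjugate for the Poisson rate, so λ | data ~ Gamma(17+170, 14+10) = Gamma(187, 24).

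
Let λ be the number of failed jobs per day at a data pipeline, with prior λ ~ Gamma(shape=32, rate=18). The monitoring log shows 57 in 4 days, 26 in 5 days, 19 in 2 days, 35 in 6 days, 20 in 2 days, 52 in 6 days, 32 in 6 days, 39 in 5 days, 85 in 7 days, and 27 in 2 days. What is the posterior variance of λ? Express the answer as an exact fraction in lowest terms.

Total count: 57 + 26 + 19 + 35 + 20 + 52 + 32 + 39 + 85 + 27 = 392.
Total exposure: 4 + 5 + 2 + 6 + 2 + 6 + 6 + 5 + 7 + 2 = 45 days.
Posterior: α' = 32 + 392 = 424, β' = 18 + 45 = 63.
Posterior variance = α'/β'² = 424/3969.

424/3969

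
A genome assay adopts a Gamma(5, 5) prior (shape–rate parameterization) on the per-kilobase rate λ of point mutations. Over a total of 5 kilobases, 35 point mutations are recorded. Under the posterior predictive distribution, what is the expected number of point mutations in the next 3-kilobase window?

Total count 35 over total exposure 5 kilobases.
By Gamma–Poisson conjugacy, the posterior is Gamma(α + Σx, β + Σt) = Gamma(5 + 35, 5 + 5) = Gamma(40, 10).
Predictive mean over a 3-kilobase window = T·E[λ|data] = 3·40/10 = 12.

12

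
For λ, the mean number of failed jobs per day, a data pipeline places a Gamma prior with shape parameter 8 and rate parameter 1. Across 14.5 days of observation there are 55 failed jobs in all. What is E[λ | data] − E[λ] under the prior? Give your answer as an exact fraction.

-122/31

Total count 55 over total exposure 14.5 days.
Gamma(α, β) with Poisson data over total exposure Σt gives posterior Gamma(α+Σx, β+Σt) = Gamma(63, 31/2).
Posterior mean = 63/(31/2) = 126/31; prior mean = 8/1 = 8. Difference = 126/31 − 8 = -122/31.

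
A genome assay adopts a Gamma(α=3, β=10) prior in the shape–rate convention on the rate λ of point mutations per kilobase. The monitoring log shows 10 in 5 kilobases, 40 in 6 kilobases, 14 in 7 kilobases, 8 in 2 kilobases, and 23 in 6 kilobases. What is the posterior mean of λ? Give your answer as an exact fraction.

Total count: 10 + 40 + 14 + 8 + 23 = 95.
Total exposure: 5 + 6 + 7 + 2 + 6 = 26 kilobases.
Conjugate update: add total count to the shape and total exposure to the rate, giving Gamma(98, 36).
Posterior mean = α'/β' = 98/36 = 49/18.

49/18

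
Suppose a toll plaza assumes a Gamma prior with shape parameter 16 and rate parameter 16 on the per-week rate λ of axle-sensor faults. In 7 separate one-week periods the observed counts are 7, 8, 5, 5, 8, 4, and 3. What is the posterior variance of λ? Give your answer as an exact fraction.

56/529

Total count: 7 + 8 + 5 + 5 + 8 + 4 + 3 = 40.
Total exposure: 7 weeks.
Posterior: α' = 16 + 40 = 56, β' = 16 + 7 = 23.
Posterior variance = α'/β'² = 56/529.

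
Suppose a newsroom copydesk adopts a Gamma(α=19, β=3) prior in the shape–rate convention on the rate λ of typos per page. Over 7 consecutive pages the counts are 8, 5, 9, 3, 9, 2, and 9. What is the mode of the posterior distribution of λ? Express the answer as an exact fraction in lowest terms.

Total count: 8 + 5 + 9 + 3 + 9 + 2 + 9 = 45.
Total exposure: 7 pages.
Posterior: α' = 19 + 45 = 64, β' = 3 + 7 = 10.
Posterior mode = (α'−1)/β' = 63/10.

63/10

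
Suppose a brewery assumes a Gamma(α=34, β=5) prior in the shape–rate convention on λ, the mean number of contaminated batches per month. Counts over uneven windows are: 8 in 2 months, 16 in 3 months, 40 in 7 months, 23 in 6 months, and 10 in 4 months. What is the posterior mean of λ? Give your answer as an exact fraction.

Total count: 8 + 16 + 40 + 23 + 10 = 97.
Total exposure: 2 + 3 + 7 + 6 + 4 = 22 months.
The Gamma prior is conjugate for the Poisson rate, so λ | data ~ Gamma(34+97, 5+22) = Gamma(131, 27).
Posterior mean = α'/β' = 131/27.

131/27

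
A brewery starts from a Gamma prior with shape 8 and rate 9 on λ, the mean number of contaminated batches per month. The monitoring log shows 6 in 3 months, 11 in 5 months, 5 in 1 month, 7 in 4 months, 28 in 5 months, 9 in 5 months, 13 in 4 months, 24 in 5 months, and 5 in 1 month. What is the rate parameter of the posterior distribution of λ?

Total count: 6 + 11 + 5 + 7 + 28 + 9 + 13 + 24 + 5 = 108.
Total exposure: 3 + 5 + 1 + 4 + 5 + 5 + 4 + 5 + 1 = 33 months.
Posterior: α' = 8 + 108 = 116, β' = 9 + 33 = 42.

42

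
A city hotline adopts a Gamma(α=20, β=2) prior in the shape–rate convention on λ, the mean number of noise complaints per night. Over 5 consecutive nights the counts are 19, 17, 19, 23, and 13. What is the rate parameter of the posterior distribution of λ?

7

Total count: 19 + 17 + 19 + 23 + 13 = 91.
Total exposure: 5 nights.
Gamma(α, β) with Poisson data over total exposure Σt gives posterior Gamma(α+Σx, β+Σt) = Gamma(111, 7).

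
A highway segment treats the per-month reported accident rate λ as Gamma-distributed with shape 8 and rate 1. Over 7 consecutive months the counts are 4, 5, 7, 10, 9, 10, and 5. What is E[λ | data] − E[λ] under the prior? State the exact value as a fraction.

Total count: 4 + 5 + 7 + 10 + 9 + 10 + 5 = 50.
Total exposure: 7 months.
Gamma(α, β) with Poisson data over total exposure Σt gives posterior Gamma(α+Σx, β+Σt) = Gamma(58, 8).
Posterior mean = 58/8 = 29/4; prior mean = 8/1 = 8. Difference = 29/4 − 8 = -3/4.

-3/4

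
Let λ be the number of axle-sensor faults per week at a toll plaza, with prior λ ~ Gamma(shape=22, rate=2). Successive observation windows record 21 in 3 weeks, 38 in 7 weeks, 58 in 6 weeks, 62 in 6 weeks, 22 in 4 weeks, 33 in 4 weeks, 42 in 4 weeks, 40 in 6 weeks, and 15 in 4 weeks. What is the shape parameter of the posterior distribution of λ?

Total count: 21 + 38 + 58 + 62 + 22 + 33 + 42 + 40 + 15 = 331.
Total exposure: 3 + 7 + 6 + 6 + 4 + 4 + 4 + 6 + 4 = 44 weeks.
By Gamma–Poisson conjugacy, the posterior is Gamma(α + Σx, β + Σt) = Gamma(22 + 331, 2 + 44) = Gamma(353, 46).

353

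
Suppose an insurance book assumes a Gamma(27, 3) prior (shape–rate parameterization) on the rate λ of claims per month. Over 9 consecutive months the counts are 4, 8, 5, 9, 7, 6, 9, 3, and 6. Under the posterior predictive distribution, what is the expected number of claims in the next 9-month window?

63

Total count: 4 + 8 + 5 + 9 + 7 + 6 + 9 + 3 + 6 = 57.
Total exposure: 9 months.
Conjugate update: add total count to the shape and total exposure to the rate, giving Gamma(84, 12).
Predictive mean over a 9-month window = T·E[λ|data] = 9·84/12 = 63.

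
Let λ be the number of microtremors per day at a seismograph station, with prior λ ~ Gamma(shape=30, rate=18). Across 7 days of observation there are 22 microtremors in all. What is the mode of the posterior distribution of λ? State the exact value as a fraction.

Total count 22 over total exposure 7 days.
Gamma(α, β) with Poisson data over total exposure Σt gives posterior Gamma(α+Σx, β+Σt) = Gamma(52, 25).
Posterior mode = (α'−1)/β' = 51/25.

51/25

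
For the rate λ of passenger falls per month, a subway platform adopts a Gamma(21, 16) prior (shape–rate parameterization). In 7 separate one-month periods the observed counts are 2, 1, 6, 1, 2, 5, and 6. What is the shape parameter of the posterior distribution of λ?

Total count: 2 + 1 + 6 + 1 + 2 + 5 + 6 = 23.
Total exposure: 7 months.
By Gamma–Poisson conjugacy, the posterior is Gamma(α + Σx, β + Σt) = Gamma(21 + 23, 16 + 7) = Gamma(44, 23).

44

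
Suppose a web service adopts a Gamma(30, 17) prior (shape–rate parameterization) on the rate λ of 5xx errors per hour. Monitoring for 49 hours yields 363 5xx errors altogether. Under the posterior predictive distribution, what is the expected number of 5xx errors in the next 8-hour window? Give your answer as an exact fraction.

524/11

Total count 363 over total exposure 49 hours.
Posterior: α' = 30 + 363 = 393, β' = 17 + 49 = 66.
Predictive mean over an 8-hour window = T·E[λ|data] = 8·393/66 = 524/11.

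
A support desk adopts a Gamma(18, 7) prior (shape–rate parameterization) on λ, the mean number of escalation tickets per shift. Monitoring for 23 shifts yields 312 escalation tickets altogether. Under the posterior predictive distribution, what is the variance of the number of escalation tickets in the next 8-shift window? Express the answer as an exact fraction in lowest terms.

Total count 312 over total exposure 23 shifts.
The Gamma prior is conjugate for the Poisson rate, so λ | data ~ Gamma(18+312, 7+23) = Gamma(330, 30).
The posterior predictive for a window of length T is Negative Binomial with variance T·α'·(β'+T)/β'² = 8·330·38/900 = 1672/15.

1672/15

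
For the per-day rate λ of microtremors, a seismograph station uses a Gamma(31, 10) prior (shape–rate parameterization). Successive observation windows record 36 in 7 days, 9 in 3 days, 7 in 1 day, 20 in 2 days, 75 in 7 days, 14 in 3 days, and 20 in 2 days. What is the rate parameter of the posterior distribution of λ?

Total count: 36 + 9 + 7 + 20 + 75 + 14 + 20 = 181.
Total exposure: 7 + 3 + 1 + 2 + 7 + 3 + 2 = 25 days.
Gamma(α, β) with Poisson data over total exposure Σt gives posterior Gamma(α+Σx, β+Σt) = Gamma(212, 35).

35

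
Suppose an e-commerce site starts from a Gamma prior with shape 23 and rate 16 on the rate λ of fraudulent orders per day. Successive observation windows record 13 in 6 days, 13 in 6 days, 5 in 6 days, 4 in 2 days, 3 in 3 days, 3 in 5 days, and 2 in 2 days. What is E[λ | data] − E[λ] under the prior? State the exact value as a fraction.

Total count: 13 + 13 + 5 + 4 + 3 + 3 + 2 = 43.
Total exposure: 6 + 6 + 6 + 2 + 3 + 5 + 2 = 30 days.
Posterior: α' = 23 + 43 = 66, β' = 16 + 30 = 46.
Posterior mean = 66/46 = 33/23; prior mean = 23/16 = 23/16. Difference = 33/23 − 23/16 = -1/368.

-1/368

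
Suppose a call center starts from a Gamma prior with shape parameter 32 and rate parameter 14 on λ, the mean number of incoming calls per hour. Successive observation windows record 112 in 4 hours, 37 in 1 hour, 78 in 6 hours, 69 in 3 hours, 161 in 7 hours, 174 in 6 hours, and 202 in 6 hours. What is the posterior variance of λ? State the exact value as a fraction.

Total count: 112 + 37 + 78 + 69 + 161 + 174 + 202 = 833.
Total exposure: 4 + 1 + 6 + 3 + 7 + 6 + 6 = 33 hours.
Gamma(α, β) with Poisson data over total exposure Σt gives posterior Gamma(α+Σx, β+Σt) = Gamma(865, 47).
Posterior variance = α'/β'² = 865/2209.

865/2209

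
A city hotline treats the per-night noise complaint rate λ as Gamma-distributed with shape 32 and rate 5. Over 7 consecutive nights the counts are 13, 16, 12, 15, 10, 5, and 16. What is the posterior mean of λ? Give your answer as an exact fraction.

119/12

Total count: 13 + 16 + 12 + 15 + 10 + 5 + 16 = 87.
Total exposure: 7 nights.
The Gamma prior is conjugate for the Poisson rate, so λ | data ~ Gamma(32+87, 5+7) = Gamma(119, 12).
Posterior mean = α'/β' = 119/12.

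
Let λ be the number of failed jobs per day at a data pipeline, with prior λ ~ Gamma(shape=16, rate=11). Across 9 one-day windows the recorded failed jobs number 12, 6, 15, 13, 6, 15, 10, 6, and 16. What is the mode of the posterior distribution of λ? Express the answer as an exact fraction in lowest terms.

Total count: 12 + 6 + 15 + 13 + 6 + 15 + 10 + 6 + 16 = 99.
Total exposure: 9 days.
The Gamma prior is conjugate for the Poisson rate, so λ | data ~ Gamma(16+99, 11+9) = Gamma(115, 20).
Posterior mode = (α'−1)/β' = 114/20 = 57/10.

57/10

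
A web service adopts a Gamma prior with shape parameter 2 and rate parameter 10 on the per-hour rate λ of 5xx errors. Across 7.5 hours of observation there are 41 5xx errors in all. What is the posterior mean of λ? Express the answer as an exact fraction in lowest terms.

Total count 41 over total exposure 7.5 hours.
Conjugate update: add total count to the shape and total exposure to the rate, giving Gamma(43, 35/2).
Posterior mean = α'/β' = 43/(35/2) = 86/35.

86/35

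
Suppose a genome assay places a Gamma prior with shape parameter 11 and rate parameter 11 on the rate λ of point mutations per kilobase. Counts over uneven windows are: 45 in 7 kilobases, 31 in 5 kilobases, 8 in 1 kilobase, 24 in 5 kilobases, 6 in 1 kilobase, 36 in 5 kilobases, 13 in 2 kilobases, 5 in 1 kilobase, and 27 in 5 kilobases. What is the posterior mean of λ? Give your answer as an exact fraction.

Total count: 45 + 31 + 8 + 24 + 6 + 36 + 13 + 5 + 27 = 195.
Total exposure: 7 + 5 + 1 + 5 + 1 + 5 + 2 + 1 + 5 = 32 kilobases.
Gamma(α, β) with Poisson data over total exposure Σt gives posterior Gamma(α+Σx, β+Σt) = Gamma(206, 43).
Posterior mean = α'/β' = 206/43.

206/43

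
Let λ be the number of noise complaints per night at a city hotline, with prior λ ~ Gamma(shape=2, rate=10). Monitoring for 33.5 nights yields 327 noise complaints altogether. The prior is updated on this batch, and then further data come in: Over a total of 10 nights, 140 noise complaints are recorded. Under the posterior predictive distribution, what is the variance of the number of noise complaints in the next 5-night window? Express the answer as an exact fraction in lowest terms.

548730/11449

Total count 327 over total exposure 33.5 nights.
After the first batch: Gamma(2 + 327, 10 + 33.5) = Gamma(329, 87/2).
Total count 140 over total exposure 10 nights.
After the second batch: Gamma(329 + 140, 87/2 + 10) = Gamma(469, 107/2).
The posterior predictive for a window of length T is Negative Binomial with variance T·α'·(β'+T)/β'² = 5·469·(117/2)/(11449/4) = 548730/11449.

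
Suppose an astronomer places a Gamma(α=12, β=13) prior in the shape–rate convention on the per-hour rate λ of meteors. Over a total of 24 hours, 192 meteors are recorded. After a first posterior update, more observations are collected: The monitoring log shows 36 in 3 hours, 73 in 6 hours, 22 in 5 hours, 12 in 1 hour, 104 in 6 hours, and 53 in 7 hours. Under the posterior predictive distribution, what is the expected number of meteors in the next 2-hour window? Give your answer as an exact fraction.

1008/65

Total count 192 over total exposure 24 hours.
After the first batch: Gamma(12 + 192, 13 + 24) = Gamma(204, 37).
Total count: 36 + 73 + 22 + 12 + 104 + 53 = 300.
Total exposure: 3 + 6 + 5 + 1 + 6 + 7 = 28 hours.
After the second batch: Gamma(204 + 300, 37 + 28) = Gamma(504, 65).
Predictive mean over a 2-hour window = T·E[λ|data] = 2·504/65 = 1008/65.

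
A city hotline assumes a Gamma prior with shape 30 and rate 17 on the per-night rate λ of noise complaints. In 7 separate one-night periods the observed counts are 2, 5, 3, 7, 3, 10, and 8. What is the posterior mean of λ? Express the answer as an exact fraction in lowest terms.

17/6

Total count: 2 + 5 + 3 + 7 + 3 + 10 + 8 = 38.
Total exposure: 7 nights.
By Gamma–Poisson conjugacy, the posterior is Gamma(α + Σx, β + Σt) = Gamma(30 + 38, 17 + 7) = Gamma(68, 24).
Posterior mean = α'/β' = 68/24 = 17/6.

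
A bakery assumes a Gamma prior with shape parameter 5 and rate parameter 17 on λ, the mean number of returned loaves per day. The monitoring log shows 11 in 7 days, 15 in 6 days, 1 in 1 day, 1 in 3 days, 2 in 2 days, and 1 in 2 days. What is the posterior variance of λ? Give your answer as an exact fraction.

Total count: 11 + 15 + 1 + 1 + 2 + 1 = 31.
Total exposure: 7 + 6 + 1 + 3 + 2 + 2 = 21 days.
By Gamma–Poisson conjugacy, the posterior is Gamma(α + Σx, β + Σt) = Gamma(5 + 31, 17 + 21) = Gamma(36, 38).
Posterior variance = α'/β'² = 36/1444 = 9/361.

9/361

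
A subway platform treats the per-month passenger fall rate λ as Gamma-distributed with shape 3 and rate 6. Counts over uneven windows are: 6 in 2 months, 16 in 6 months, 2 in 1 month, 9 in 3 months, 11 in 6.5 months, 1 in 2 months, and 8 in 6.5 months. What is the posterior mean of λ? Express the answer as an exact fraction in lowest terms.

Total count: 6 + 16 + 2 + 9 + 11 + 1 + 8 = 53.
Total exposure: 2 + 6 + 1 + 3 + 6.5 + 2 + 6.5 = 27 months.
Gamma(α, β) with Poisson data over total exposure Σt gives posterior Gamma(α+Σx, β+Σt) = Gamma(56, 33).
Posterior mean = α'/β' = 56/33.

56/33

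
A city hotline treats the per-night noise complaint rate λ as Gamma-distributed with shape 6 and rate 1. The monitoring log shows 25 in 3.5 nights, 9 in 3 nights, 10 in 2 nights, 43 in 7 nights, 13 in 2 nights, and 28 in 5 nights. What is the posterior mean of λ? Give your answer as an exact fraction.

268/47

Total count: 25 + 9 + 10 + 43 + 13 + 28 = 128.
Total exposure: 3.5 + 3 + 2 + 7 + 2 + 5 = 22.5 nights.
By Gamma–Poisson conjugacy, the posterior is Gamma(α + Σx, β + Σt) = Gamma(6 + 128, 1 + 22.5) = Gamma(134, 47/2).
Posterior mean = α'/β' = 134/(47/2) = 268/47.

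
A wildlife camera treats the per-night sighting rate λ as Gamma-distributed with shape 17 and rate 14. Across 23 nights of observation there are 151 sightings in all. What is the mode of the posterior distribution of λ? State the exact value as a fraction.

167/37

Total count 151 over total exposure 23 nights.
Gamma(α, β) with Poisson data over total exposure Σt gives posterior Gamma(α+Σx, β+Σt) = Gamma(168, 37).
Posterior mode = (α'−1)/β' = 167/37.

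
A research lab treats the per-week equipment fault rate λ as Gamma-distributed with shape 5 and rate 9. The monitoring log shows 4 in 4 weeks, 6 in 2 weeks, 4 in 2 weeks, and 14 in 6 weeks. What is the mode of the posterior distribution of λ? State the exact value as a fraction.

32/23

Total count: 4 + 6 + 4 + 14 = 28.
Total exposure: 4 + 2 + 2 + 6 = 14 weeks.
By Gamma–Poisson conjugacy, the posterior is Gamma(α + Σx, β + Σt) = Gamma(5 + 28, 9 + 14) = Gamma(33, 23).
Posterior mode = (α'−1)/β' = 32/23.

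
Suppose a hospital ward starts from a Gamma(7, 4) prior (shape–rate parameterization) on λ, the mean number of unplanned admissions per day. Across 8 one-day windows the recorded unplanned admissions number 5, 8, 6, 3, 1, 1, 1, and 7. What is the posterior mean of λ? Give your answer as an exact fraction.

Total count: 5 + 8 + 6 + 3 + 1 + 1 + 1 + 7 = 32.
Total exposure: 8 days.
Conjugate update: add total count to the shape and total exposure to the rate, giving Gamma(39, 12).
Posterior mean = α'/β' = 39/12 = 13/4.

13/4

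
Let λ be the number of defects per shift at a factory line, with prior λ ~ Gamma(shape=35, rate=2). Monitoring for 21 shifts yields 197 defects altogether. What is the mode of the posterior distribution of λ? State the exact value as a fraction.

231/23

Total count 197 over total exposure 21 shifts.
Posterior: α' = 35 + 197 = 232, β' = 2 + 21 = 23.
Posterior mode = (α'−1)/β' = 231/23.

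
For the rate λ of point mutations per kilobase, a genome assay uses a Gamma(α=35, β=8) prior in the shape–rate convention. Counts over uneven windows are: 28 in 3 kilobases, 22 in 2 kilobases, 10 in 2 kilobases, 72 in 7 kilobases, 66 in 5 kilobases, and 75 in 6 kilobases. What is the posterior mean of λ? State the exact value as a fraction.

28/3

Total count: 28 + 22 + 10 + 72 + 66 + 75 = 273.
Total exposure: 3 + 2 + 2 + 7 + 5 + 6 = 25 kilobases.
Gamma(α, β) with Poisson data over total exposure Σt gives posterior Gamma(α+Σx, β+Σt) = Gamma(308, 33).
Posterior mean = α'/β' = 308/33 = 28/3.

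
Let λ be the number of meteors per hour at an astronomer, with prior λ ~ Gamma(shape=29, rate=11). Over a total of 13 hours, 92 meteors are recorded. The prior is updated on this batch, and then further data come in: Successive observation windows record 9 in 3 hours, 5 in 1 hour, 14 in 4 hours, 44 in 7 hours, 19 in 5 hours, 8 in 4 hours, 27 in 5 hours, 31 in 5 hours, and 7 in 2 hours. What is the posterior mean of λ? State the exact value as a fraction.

19/4

Total count 92 over total exposure 13 hours.
After the first batch: Gamma(29 + 92, 11 + 13) = Gamma(121, 24).
Total count: 9 + 5 + 14 + 44 + 19 + 8 + 27 + 31 + 7 = 164.
Total exposure: 3 + 1 + 4 + 7 + 5 + 4 + 5 + 5 + 2 = 36 hours.
After the second batch: Gamma(121 + 164, 24 + 36) = Gamma(285, 60).
Posterior mean = α'/β' = 285/60 = 19/4.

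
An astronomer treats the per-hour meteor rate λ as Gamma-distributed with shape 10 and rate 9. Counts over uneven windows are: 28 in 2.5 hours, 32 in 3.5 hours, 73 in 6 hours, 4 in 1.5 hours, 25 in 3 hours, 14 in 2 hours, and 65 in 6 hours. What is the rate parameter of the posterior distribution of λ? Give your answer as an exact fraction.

Total count: 28 + 32 + 73 + 4 + 25 + 14 + 65 = 241.
Total exposure: 2.5 + 3.5 + 6 + 1.5 + 3 + 2 + 6 = 24.5 hours.
Gamma(α, β) with Poisson data over total exposure Σt gives posterior Gamma(α+Σx, β+Σt) = Gamma(251, 67/2).

67/2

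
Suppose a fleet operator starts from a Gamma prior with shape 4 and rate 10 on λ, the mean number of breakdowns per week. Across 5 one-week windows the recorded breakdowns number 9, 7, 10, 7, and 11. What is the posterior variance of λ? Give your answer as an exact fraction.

Total count: 9 + 7 + 10 + 7 + 11 = 44.
Total exposure: 5 weeks.
By Gamma–Poisson conjugacy, the posterior is Gamma(α + Σx, β + Σt) = Gamma(4 + 44, 10 + 5) = Gamma(48, 15).
Posterior variance = α'/β'² = 48/225 = 16/75.

16/75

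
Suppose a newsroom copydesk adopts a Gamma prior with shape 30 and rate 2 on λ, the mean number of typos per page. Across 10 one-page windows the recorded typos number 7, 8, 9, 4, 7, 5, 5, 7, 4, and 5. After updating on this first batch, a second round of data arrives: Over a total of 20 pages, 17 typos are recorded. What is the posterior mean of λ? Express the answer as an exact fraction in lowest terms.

Total count: 7 + 8 + 9 + 4 + 7 + 5 + 5 + 7 + 4 + 5 = 61.
Total exposure: 10 pages.
After the first batch: Gamma(30 + 61, 2 + 10) = Gamma(91, 12).
Total count 17 over total exposure 20 pages.
After the second batch: Gamma(91 + 17, 12 + 20) = Gamma(108, 32).
Posterior mean = α'/β' = 108/32 = 27/8.

27/8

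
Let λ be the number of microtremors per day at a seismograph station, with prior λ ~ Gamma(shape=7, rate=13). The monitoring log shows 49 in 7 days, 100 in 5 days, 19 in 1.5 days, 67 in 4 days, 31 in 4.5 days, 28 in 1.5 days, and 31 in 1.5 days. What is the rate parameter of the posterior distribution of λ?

Total count: 49 + 100 + 19 + 67 + 31 + 28 + 31 = 325.
Total exposure: 7 + 5 + 1.5 + 4 + 4.5 + 1.5 + 1.5 = 25 days.
By Gamma–Poisson conjugacy, the posterior is Gamma(α + Σx, β + Σt) = Gamma(7 + 325, 13 + 25) = Gamma(332, 38).

38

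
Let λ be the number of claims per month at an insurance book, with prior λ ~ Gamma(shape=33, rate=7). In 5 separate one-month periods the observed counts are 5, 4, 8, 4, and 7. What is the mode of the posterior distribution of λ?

Total count: 5 + 4 + 8 + 4 + 7 = 28.
Total exposure: 5 months.
Conjugate update: add total count to the shape and total exposure to the rate, giving Gamma(61, 12).
Posterior mode = (α'−1)/β' = 60/12 = 5.

5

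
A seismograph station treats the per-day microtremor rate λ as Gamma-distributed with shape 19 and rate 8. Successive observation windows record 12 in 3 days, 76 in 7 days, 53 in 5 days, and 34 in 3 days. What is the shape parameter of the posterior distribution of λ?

Total count: 12 + 76 + 53 + 34 = 175.
Total exposure: 3 + 7 + 5 + 3 = 18 days.
Posterior: α' = 19 + 175 = 194, β' = 8 + 18 = 26.

194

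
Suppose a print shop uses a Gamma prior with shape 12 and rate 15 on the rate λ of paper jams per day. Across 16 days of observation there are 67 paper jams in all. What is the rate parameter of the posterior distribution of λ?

31

Total count 67 over total exposure 16 days.
Posterior: α' = 12 + 67 = 79, β' = 15 + 16 = 31.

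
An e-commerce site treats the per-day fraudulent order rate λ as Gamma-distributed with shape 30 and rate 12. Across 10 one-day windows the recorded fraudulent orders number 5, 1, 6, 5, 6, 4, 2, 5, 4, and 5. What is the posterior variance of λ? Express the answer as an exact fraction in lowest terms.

73/484

Total count: 5 + 1 + 6 + 5 + 6 + 4 + 2 + 5 + 4 + 5 = 43.
Total exposure: 10 days.
Posterior: α' = 30 + 43 = 73, β' = 12 + 10 = 22.
Posterior variance = α'/β'² = 73/484.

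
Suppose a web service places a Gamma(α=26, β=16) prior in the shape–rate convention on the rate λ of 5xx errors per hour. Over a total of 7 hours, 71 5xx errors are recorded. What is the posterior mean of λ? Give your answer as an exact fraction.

Total count 71 over total exposure 7 hours.
Conjugate update: add total count to the shape and total exposure to the rate, giving Gamma(97, 23).
Posterior mean = α'/β' = 97/23.

97/23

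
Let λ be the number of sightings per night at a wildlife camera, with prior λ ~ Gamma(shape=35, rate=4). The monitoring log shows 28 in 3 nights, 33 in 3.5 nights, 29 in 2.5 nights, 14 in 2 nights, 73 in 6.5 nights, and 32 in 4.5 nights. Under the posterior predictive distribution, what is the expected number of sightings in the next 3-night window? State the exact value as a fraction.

366/13

Total count: 28 + 33 + 29 + 14 + 73 + 32 = 209.
Total exposure: 3 + 3.5 + 2.5 + 2 + 6.5 + 4.5 = 22 nights.
The Gamma prior is conjugate for the Poisson rate, so λ | data ~ Gamma(35+209, 4+22) = Gamma(244, 26).
Predictive mean over a 3-night window = T·E[λ|data] = 3·244/26 = 366/13.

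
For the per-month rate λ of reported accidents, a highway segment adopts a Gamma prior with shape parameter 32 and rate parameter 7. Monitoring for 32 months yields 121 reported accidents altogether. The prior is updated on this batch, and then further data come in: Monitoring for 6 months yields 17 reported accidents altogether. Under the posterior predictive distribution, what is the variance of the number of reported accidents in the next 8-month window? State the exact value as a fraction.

14416/405

Total count 121 over total exposure 32 months.
After the first batch: Gamma(32 + 121, 7 + 32) = Gamma(153, 39).
Total count 17 over total exposure 6 months.
After the second batch: Gamma(153 + 17, 39 + 6) = Gamma(170, 45).
The posterior predictive for a window of length T is Negative Binomial with variance T·α'·(β'+T)/β'² = 8·170·53/2025 = 14416/405.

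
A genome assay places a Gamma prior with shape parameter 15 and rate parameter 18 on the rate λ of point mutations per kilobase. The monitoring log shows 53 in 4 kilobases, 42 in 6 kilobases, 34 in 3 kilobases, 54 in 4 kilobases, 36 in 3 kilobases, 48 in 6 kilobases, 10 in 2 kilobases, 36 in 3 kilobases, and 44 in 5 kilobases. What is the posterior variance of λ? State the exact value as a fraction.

31/243

Total count: 53 + 42 + 34 + 54 + 36 + 48 + 10 + 36 + 44 = 357.
Total exposure: 4 + 6 + 3 + 4 + 3 + 6 + 2 + 3 + 5 = 36 kilobases.
The Gamma prior is conjugate for the Poisson rate, so λ | data ~ Gamma(15+357, 18+36) = Gamma(372, 54).
Posterior variance = α'/β'² = 372/2916 = 31/243.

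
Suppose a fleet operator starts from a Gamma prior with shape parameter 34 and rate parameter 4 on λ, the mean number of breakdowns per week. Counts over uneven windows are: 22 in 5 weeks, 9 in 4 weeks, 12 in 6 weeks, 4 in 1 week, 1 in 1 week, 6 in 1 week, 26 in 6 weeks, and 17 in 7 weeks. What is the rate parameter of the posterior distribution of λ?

35

Total count: 22 + 9 + 12 + 4 + 1 + 6 + 26 + 17 = 97.
Total exposure: 5 + 4 + 6 + 1 + 1 + 1 + 6 + 7 = 31 weeks.
The Gamma prior is conjugate for the Poisson rate, so λ | data ~ Gamma(34+97, 4+31) = Gamma(131, 35).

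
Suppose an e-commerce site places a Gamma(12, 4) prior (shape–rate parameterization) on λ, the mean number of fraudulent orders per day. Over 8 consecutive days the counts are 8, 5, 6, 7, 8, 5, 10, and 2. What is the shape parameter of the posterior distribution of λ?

63

Total count: 8 + 5 + 6 + 7 + 8 + 5 + 10 + 2 = 51.
Total exposure: 8 days.
By Gamma–Poisson conjugacy, the posterior is Gamma(α + Σx, β + Σt) = Gamma(12 + 51, 4 + 8) = Gamma(63, 12).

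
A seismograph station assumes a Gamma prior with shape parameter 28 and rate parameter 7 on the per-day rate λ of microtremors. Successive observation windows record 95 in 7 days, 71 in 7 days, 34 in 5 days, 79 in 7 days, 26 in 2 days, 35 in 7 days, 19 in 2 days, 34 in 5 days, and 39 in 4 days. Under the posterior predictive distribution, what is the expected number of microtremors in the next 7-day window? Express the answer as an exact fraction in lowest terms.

Total count: 95 + 71 + 34 + 79 + 26 + 35 + 19 + 34 + 39 = 432.
Total exposure: 7 + 7 + 5 + 7 + 2 + 7 + 2 + 5 + 4 = 46 days.
Conjugate update: add total count to the shape and total exposure to the rate, giving Gamma(460, 53).
Predictive mean over a 7-day window = T·E[λ|data] = 7·460/53 = 3220/53.

3220/53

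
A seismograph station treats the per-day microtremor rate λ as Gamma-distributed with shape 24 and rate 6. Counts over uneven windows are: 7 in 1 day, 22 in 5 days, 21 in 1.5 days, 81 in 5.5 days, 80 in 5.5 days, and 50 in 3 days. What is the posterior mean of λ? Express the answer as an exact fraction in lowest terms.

114/11

Total count: 7 + 22 + 21 + 81 + 80 + 50 = 261.
Total exposure: 1 + 5 + 1.5 + 5.5 + 5.5 + 3 = 21.5 days.
The Gamma prior is conjugate for the Poisson rate, so λ | data ~ Gamma(24+261, 6+21.5) = Gamma(285, 55/2).
Posterior mean = α'/β' = 285/(55/2) = 114/11.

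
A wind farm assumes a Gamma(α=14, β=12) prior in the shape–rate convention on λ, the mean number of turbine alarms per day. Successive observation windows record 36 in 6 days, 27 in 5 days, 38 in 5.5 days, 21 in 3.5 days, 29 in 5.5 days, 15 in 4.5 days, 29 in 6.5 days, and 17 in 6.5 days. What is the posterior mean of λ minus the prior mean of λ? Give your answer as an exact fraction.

Total count: 36 + 27 + 38 + 21 + 29 + 15 + 29 + 17 = 212.
Total exposure: 6 + 5 + 5.5 + 3.5 + 5.5 + 4.5 + 6.5 + 6.5 = 43 days.
Posterior: α' = 14 + 212 = 226, β' = 12 + 43 = 55.
Posterior mean = 226/55 = 226/55; prior mean = 14/12 = 7/6. Difference = 226/55 − 7/6 = 971/330.

971/330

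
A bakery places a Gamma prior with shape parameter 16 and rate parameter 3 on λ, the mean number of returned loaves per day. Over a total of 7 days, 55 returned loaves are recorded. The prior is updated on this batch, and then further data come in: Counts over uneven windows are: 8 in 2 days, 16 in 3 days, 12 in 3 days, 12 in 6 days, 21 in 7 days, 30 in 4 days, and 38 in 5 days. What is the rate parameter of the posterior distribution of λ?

Total count 55 over total exposure 7 days.
After the first batch: Gamma(16 + 55, 3 + 7) = Gamma(71, 10).
Total count: 8 + 16 + 12 + 12 + 21 + 30 + 38 = 137.
Total exposure: 2 + 3 + 3 + 6 + 7 + 4 + 5 = 30 days.
After the second batch: Gamma(71 + 137, 10 + 30) = Gamma(208, 40).

40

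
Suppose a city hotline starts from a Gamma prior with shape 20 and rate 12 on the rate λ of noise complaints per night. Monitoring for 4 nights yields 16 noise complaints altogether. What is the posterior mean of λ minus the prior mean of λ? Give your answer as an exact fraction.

7/12

Total count 16 over total exposure 4 nights.
The Gamma prior is conjugate for the Poisson rate, so λ | data ~ Gamma(20+16, 12+4) = Gamma(36, 16).
Posterior mean = 36/16 = 9/4; prior mean = 20/12 = 5/3. Difference = 9/4 − 5/3 = 7/12.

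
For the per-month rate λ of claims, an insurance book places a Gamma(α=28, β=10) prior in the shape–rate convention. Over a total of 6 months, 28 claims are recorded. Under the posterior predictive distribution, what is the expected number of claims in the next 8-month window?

Total count 28 over total exposure 6 months.
Posterior: α' = 28 + 28 = 56, β' = 10 + 6 = 16.
Predictive mean over an 8-month window = T·E[λ|data] = 8·56/16 = 28.

28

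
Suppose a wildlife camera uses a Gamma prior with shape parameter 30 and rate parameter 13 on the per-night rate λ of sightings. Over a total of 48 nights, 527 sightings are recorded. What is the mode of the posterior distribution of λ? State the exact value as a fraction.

Total count 527 over total exposure 48 nights.
By Gamma–Poisson conjugacy, the posterior is Gamma(α + Σx, β + Σt) = Gamma(30 + 527, 13 + 48) = Gamma(557, 61).
Posterior mode = (α'−1)/β' = 556/61.

556/61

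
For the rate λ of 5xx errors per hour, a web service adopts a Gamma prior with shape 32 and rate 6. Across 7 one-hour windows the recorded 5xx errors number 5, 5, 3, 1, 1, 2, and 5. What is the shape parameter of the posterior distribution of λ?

Total count: 5 + 5 + 3 + 1 + 1 + 2 + 5 = 22.
Total exposure: 7 hours.
Gamma(α, β) with Poisson data over total exposure Σt gives posterior Gamma(α+Σx, β+Σt) = Gamma(54, 13).

54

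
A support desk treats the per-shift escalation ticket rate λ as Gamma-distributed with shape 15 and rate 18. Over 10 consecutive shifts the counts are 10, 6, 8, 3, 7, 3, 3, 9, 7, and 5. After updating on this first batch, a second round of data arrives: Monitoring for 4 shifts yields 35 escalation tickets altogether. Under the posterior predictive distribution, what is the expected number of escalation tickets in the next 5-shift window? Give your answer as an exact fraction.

555/32

Total count: 10 + 6 + 8 + 3 + 7 + 3 + 3 + 9 + 7 + 5 = 61.
Total exposure: 10 shifts.
After the first batch: Gamma(15 + 61, 18 + 10) = Gamma(76, 28).
Total count 35 over total exposure 4 shifts.
After the second batch: Gamma(76 + 35, 28 + 4) = Gamma(111, 32).
Predictive mean over a 5-shift window = T·E[λ|data] = 5·111/32 = 555/32.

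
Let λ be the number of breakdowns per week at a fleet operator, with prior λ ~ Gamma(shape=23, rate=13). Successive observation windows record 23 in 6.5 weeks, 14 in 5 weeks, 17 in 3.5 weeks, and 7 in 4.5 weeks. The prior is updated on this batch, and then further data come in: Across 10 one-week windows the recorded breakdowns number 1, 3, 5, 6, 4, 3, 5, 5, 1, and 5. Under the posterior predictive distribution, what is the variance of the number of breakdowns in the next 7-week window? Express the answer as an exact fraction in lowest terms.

169092/7225

Total count: 23 + 14 + 17 + 7 = 61.
Total exposure: 6.5 + 5 + 3.5 + 4.5 = 19.5 weeks.
After the first batch: Gamma(23 + 61, 13 + 19.5) = Gamma(84, 65/2).
Total count: 1 + 3 + 5 + 6 + 4 + 3 + 5 + 5 + 1 + 5 = 38.
Total exposure: 10 weeks.
After the second batch: Gamma(84 + 38, 65/2 + 10) = Gamma(122, 85/2).
The posterior predictive for a window of length T is Negative Binomial with variance T·α'·(β'+T)/β'² = 7·122·(99/2)/(7225/4) = 169092/7225.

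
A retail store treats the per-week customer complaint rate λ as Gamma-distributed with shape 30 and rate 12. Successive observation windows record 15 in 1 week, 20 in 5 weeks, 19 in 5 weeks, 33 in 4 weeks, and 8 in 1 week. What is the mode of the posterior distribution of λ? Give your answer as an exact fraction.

31/7

Total count: 15 + 20 + 19 + 33 + 8 = 95.
Total exposure: 1 + 5 + 5 + 4 + 1 = 16 weeks.
Conjugate update: add total count to the shape and total exposure to the rate, giving Gamma(125, 28).
Posterior mode = (α'−1)/β' = 124/28 = 31/7.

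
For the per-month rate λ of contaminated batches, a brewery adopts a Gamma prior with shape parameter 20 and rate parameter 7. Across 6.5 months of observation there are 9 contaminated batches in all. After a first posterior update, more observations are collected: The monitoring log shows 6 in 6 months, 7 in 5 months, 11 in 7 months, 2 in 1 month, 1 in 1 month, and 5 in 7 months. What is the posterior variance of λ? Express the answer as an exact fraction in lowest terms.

Total count 9 over total exposure 6.5 months.
After the first batch: Gamma(20 + 9, 7 + 6.5) = Gamma(29, 27/2).
Total count: 6 + 7 + 11 + 2 + 1 + 5 = 32.
Total exposure: 6 + 5 + 7 + 1 + 1 + 7 = 27 months.
After the second batch: Gamma(29 + 32, 27/2 + 27) = Gamma(61, 81/2).
Posterior variance = α'/β'² = 61/(6561/4) = 244/6561.

244/6561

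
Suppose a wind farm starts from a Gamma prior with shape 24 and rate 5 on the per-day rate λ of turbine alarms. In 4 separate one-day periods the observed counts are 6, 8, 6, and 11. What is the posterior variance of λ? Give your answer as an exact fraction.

55/81

Total count: 6 + 8 + 6 + 11 = 31.
Total exposure: 4 days.
By Gamma–Poisson conjugacy, the posterior is Gamma(α + Σx, β + Σt) = Gamma(24 + 31, 5 + 4) = Gamma(55, 9).
Posterior variance = α'/β'² = 55/81.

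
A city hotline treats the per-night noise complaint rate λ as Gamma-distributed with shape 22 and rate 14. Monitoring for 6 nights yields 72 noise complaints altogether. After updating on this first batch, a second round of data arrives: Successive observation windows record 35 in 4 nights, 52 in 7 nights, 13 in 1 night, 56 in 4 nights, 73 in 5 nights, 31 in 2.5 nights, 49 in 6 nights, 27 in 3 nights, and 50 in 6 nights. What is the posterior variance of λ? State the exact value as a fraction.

640/4563

Total count 72 over total exposure 6 nights.
After the first batch: Gamma(22 + 72, 14 + 6) = Gamma(94, 20).
Total count: 35 + 52 + 13 + 56 + 73 + 31 + 49 + 27 + 50 = 386.
Total exposure: 4 + 7 + 1 + 4 + 5 + 2.5 + 6 + 3 + 6 = 38.5 nights.
After the second batch: Gamma(94 + 386, 20 + 38.5) = Gamma(480, 117/2).
Posterior variance = α'/β'² = 480/(13689/4) = 640/4563.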